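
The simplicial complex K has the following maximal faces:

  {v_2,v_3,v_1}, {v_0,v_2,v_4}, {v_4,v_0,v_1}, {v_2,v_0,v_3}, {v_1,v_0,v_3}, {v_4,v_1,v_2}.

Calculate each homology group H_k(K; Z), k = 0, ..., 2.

We work with the vertex ordering v_0 < v_1 < v_2 < v_3 < v_4. The simplices of K, each written with vertices in increasing order, are:

  0-simplices (5): [v_0], [v_1], [v_2], [v_3], [v_4]
  1-simplices (9): [v_0,v_1], [v_0,v_2], [v_0,v_3], [v_0,v_4], [v_1,v_2], [v_1,v_3], [v_1,v_4], [v_2,v_3], [v_2,v_4]
  2-simplices (6): [v_0,v_1,v_3], [v_0,v_1,v_4], [v_0,v_2,v_3], [v_0,v_2,v_4], [v_1,v_2,v_3], [v_1,v_2,v_4]

giving chain groups C_0 ≅ Z^5, C_1 ≅ Z^9, C_2 ≅ Z^6.

∂_1: C_1 → C_0 sends each edge [p,q] (with p < q) to q − p.
The 5×9 boundary matrix has rank 4 and Smith normal form diag(1,1,1,1).

∂_2: C_2 → C_1 acts by ∂[p,q,r] = [q,r] − [p,r] + [p,q]. For instance
  ∂[v_0,v_2,v_4] = [v_2,v_4] − [v_0,v_4] + [v_0,v_2],
  ∂[v_0,v_1,v_3] = [v_1,v_3] − [v_0,v_3] + [v_0,v_1].
The 9×6 boundary matrix has rank 5 and Smith normal form diag(1,1,1,1,1).

Reading off H_k = ker ∂_k / im ∂_{k+1}:

  H_0: rank C_0 − rank ∂_1 = 5 − 4 = 1, and the invariant factors of ∂_1 are all 1, so H_0 = Z.
  H_1: rank ker ∂_1 − rank ∂_2 = (9 − 4) − 5 = 0, and the invariant factors of ∂_2 are all 1, so H_1 = 0.
  H_2: rank ker ∂_2 − rank ∂_3 = (6 − 5) − 0 = 1, and there is no ∂_3, so H_2 = Z.

(K is a triangulation of the 2-sphere S^2.)

H_0 ≅ Z,  H_1 = 0,  H_2 ≅ Z.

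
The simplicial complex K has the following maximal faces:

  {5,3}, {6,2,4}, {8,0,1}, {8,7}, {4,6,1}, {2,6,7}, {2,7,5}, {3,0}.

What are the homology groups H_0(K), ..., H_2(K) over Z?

We work with the vertex ordering 0 < 1 < 2 < 3 < 4 < 5 < 6 < 7 < 8. The simplices of K, each written with vertices in increasing order, are:

  0-simplices (9): [0], [1], [2], [3], [4], [5], [6], [7], [8]
  1-simplices (15): [0,1], [0,3], [0,8], [1,4], [1,6], [1,8], [2,4], [2,5], [2,6], [2,7], [3,5], [4,6], [5,7], [6,7], [7,8]
  2-simplices (5): [0,1,8], [1,4,6], [2,4,6], [2,5,7], [2,6,7]

so the chain groups are C_0 ≅ Z^9, C_1 ≅ Z^15, C_2 ≅ Z^5.

∂_1: C_1 → C_0 is given by ∂[p,q] = [q] − [p]. For instance
  ∂[6,7] = [7] − [6].
As a 9×15 matrix over Z this has rank 8, with invariant factors (1,1,1,1,1,1,1,1).

∂_2: C_2 → C_1 maps a triangle to the signed sum of its edges. For instance
  ∂[0,1,8] = [1,8] − [0,8] + [0,1],
  ∂[1,4,6] = [4,6] − [1,6] + [1,4].
As a 15×5 matrix over Z this has rank 5, with invariant factors (1,1,1,1,1).

Now H_k = ker ∂_k / im ∂_{k+1}, so:

  H_0: rank C_0 − rank ∂_1 = 9 − 8 = 1, and the invariant factors of ∂_1 are all 1, so H_0 ≅ Z.
  H_1: rank ker ∂_1 − rank ∂_2 = (15 − 8) − 5 = 2, and the invariant factors of ∂_2 are all 1, so H_1 ≅ Z^2.
  H_2: rank ker ∂_2 − rank ∂_3 = (5 − 5) − 0 = 0, and there is no ∂_3, so H_2 ≅ 0.

H_0 = Z,  H_1 = Z^2,  H_2 = 0.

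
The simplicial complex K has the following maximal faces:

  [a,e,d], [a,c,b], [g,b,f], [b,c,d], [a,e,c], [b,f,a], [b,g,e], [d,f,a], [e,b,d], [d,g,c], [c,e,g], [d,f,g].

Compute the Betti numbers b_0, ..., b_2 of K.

b_0 = 1, b_1 = 0, b_2 = 0.

We work with the vertex ordering a < b < c < d < e < f < g. The simplices of K, each written with vertices in increasing order, are:

  0-simplices (7): a, b, c, d, e, f, g
  1-simplices (18): ab, ac, ad, ae, af, bc, bd, be, bf, bg, cd, ce, cg, de, df, dg, eg, fg
  2-simplices (12): abc, abf, ace, ade, adf, bcd, bde, beg, bfg, cdg, ceg, dfg

Hence C_0 ≅ Z^7, C_1 ≅ Z^18, C_2 ≅ Z^12.

Boundary ∂_1: C_1 → C_0 is given by ∂[p,q] = [q] − [p]. For instance
  ∂bf = f − b.
The 7×18 boundary matrix has rank 6 and Smith normal form diag(1,1,1,1,1,1).

∂_2: C_2 → C_1 acts by ∂[p,q,r] = [q,r] − [p,r] + [p,q]. For instance
  ∂bfg = fg − bg + bf,
  ∂abf = bf − af + ab.
As a 18×12 matrix over Z this has rank 12, with invariant factors (1,1,1,1,1,1,1,1,1,1,1,2).

Reading off H_k = ker ∂_k / im ∂_{k+1}:

  H_0: rank C_0 − rank ∂_1 = 7 − 6 = 1, and the invariant factors of ∂_1 are all 1, so H_0 ≅ Z.
  H_1: rank ker ∂_1 − rank ∂_2 = (18 − 6) − 12 = 0, and ∂_2 has invariant factor 2 > 1, so H_1 ≅ Z/2.
  H_2: rank ker ∂_2 − rank ∂_3 = (12 − 12) − 0 = 0, and there is no ∂_3, so H_2 ≅ 0.

Hence the Betti numbers are b_0 = 1, b_1 = 0, b_2 = 0.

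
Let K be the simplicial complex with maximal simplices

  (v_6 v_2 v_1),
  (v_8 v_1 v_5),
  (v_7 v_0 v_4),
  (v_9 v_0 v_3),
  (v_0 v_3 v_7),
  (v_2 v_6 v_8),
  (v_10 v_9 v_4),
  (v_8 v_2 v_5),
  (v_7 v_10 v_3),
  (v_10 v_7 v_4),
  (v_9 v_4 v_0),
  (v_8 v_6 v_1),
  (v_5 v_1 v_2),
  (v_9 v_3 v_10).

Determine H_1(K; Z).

Take the total order v_0 < v_1 < v_2 < v_3 < v_4 < v_5 < v_6 < v_7 < v_8 < v_9 < v_10 on the vertex set. Then K (dimension 2) consists of the simplices:

  0-simplices (11): [v_0], [v_1], [v_2], [v_3], [v_4], [v_5], [v_6], [v_7], [v_8], [v_9], [v_10]
  1-simplices (21): (21 of them)
  2-simplices (14): (14 of them)

so the chain groups are C_0 ≅ Z^11, C_1 ≅ Z^21, C_2 ≅ Z^14.

∂_1: C_1 → C_0 sends each edge [p,q] (with p < q) to q − p.
The 11×21 boundary matrix has rank 9 and Smith normal form diag(1,1,1,1,1,1,1,1,1).

The boundary map ∂_2: C_2 → C_1 maps a triangle to the signed sum of its edges. For instance
  ∂[v_3,v_9,v_10] = [v_9,v_10] − [v_3,v_10] + [v_3,v_9],
  ∂[v_1,v_6,v_8] = [v_6,v_8] − [v_1,v_8] + [v_1,v_6].
As a 21×14 matrix over Z this has rank 12, with invariant factors (1,1,1,1,1,1,1,1,1,1,1,1).

Reading off H_k = ker ∂_k / im ∂_{k+1}:

  H_1: rank ker ∂_1 − rank ∂_2 = (21 − 9) − 12 = 0, and the invariant factors of ∂_2 are all 1, so H_1 = 0.

(K is a triangulation of the disjoint union of the 2-sphere S^2 and the 2-sphere S^2.)

H_1 = 0.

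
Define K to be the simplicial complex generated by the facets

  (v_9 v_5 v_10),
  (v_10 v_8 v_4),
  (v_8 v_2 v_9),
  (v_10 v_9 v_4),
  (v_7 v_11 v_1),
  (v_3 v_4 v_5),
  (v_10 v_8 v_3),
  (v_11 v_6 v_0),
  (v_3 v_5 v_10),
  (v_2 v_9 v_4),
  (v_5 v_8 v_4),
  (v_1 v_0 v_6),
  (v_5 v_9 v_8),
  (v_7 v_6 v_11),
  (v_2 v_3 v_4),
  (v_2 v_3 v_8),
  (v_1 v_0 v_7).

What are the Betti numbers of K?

b_0 = 2, b_1 = 1, b_2 = 0.

Order the vertices as v_0 < v_1 < v_2 < v_3 < v_4 < v_5 < v_6 < v_7 < v_8 < v_9 < v_10 < v_11. Listing each simplex with vertices in this order, K has dimension 2 with simplices:

  0-simplices (12): [v_0], [v_1], [v_2], [v_3], [v_4], [v_5], [v_6], [v_7], [v_8], [v_9], [v_10], [v_11]
  1-simplices (28): (28 of them)
  2-simplices (17): (17 of them)

so the chain groups are C_0 ≅ Z^12, C_1 ≅ Z^28, C_2 ≅ Z^17.

The boundary map ∂_1: C_1 → C_0 is given by ∂[p,q] = [q] − [p]. For instance
  ∂[v_4,v_5] = [v_5] − [v_4].
The resulting 12×28 matrix has rank 10, and its Smith normal form has invariant factors (1,1,1,1,1,1,1,1,1,1).

The boundary map ∂_2: C_2 → C_1 acts by ∂[p,q,r] = [q,r] − [p,r] + [p,q]. For instance
  ∂[v_0,v_6,v_11] = [v_6,v_11] − [v_0,v_11] + [v_0,v_6],
  ∂[v_2,v_4,v_9] = [v_4,v_9] − [v_2,v_9] + [v_2,v_4].
The resulting 28×17 matrix has rank 17, and its Smith normal form has invariant factors (1,1,1,1,1,1,1,1,1,1,1,1,1,1,1,1,2).

Now H_k = ker ∂_k / im ∂_{k+1}, so:

  H_0: rank C_0 − rank ∂_1 = 12 − 10 = 2, and the invariant factors of ∂_1 are all 1, so H_0 ≅ Z^2.
  H_1: rank ker ∂_1 − rank ∂_2 = (28 − 10) − 17 = 1, and ∂_2 has invariant factor 2 > 1, so H_1 ≅ Z ⊕ Z_2.
  H_2: rank ker ∂_2 − rank ∂_3 = (17 − 17) − 0 = 0, and there is no ∂_3, so H_2 ≅ 0.

As a check, the Euler characteristic is 12 − 28 + 17 = 1, which agrees with 2 − 1 + 0 = 1.

Hence the Betti numbers are b_0 = 2, b_1 = 1, b_2 = 0.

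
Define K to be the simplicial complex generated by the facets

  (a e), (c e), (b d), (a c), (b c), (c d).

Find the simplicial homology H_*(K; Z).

H_0 ≅ Z,  H_1 ≅ Z^2.

K has 5 vertices, 6 edges.
rank ∂_0 = 0, rank ∂_1 = 4 ⇒ b_0 = 5 − 0 − 4 = 1; all invariant factors of ∂_1 are 1 so no torsion. So H_0 ≅ Z.
rank ∂_1 = 4, rank ∂_2 = 0 ⇒ b_1 = 6 − 4 − 0 = 2. So H_1 ≅ Z^2.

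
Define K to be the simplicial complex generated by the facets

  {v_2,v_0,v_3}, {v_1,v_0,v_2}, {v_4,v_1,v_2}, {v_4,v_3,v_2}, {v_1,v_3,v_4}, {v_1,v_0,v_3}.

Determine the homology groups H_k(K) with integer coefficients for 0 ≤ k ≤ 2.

Take the total order v_0 < v_1 < v_2 < v_3 < v_4 on the vertex set. Then K (dimension 2) consists of the simplices:

  0-simplices (5): [v_0], [v_1], [v_2], [v_3], [v_4]
  1-simplices (9): [v_0,v_1], [v_0,v_2], [v_0,v_3], [v_1,v_2], [v_1,v_3], [v_1,v_4], [v_2,v_3], [v_2,v_4], [v_3,v_4]
  2-simplices (6): [v_0,v_1,v_2], [v_0,v_1,v_3], [v_0,v_2,v_3], [v_1,v_2,v_4], [v_1,v_3,v_4], [v_2,v_3,v_4]

Hence C_0 ≅ Z^5, C_1 ≅ Z^9, C_2 ≅ Z^6.

The boundary map ∂_1: C_1 → C_0 maps an edge to its endpoints' difference, ∂[p,q] = q − p. For instance
  ∂[v_3,v_4] = [v_4] − [v_3].
The 5×9 boundary matrix has rank 4 and Smith normal form diag(1,1,1,1).

The boundary map ∂_2: C_2 → C_1 sends each 2-simplex [p,q,r] to [q,r] − [p,r] + [p,q]. For instance
  ∂[v_1,v_2,v_4] = [v_2,v_4] − [v_1,v_4] + [v_1,v_2],
  ∂[v_2,v_3,v_4] = [v_3,v_4] − [v_2,v_4] + [v_2,v_3].
This gives a 9×6 integer matrix of rank 5; reducing to Smith normal form yields diagonal entries (1,1,1,1,1).

Computing H_k = (kernel of ∂_k) / (image of ∂_{k+1}):

  H_0: rank C_0 − rank ∂_1 = 5 − 4 = 1, and the invariant factors of ∂_1 are all 1, so H_0 = Z.
  H_1: rank ker ∂_1 − rank ∂_2 = (9 − 4) − 5 = 0, and the invariant factors of ∂_2 are all 1, so H_1 = 0.
  H_2: rank ker ∂_2 − rank ∂_3 = (6 − 5) − 0 = 1, and there is no ∂_3, so H_2 = Z.

(K is a triangulation of the 2-sphere S^2.)

H_0 = Z,  H_1 = 0,  H_2 = Z.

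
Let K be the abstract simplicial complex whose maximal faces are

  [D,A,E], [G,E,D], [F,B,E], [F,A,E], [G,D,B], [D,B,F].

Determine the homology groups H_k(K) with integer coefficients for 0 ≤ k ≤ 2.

Take the total order A < B < D < E < F < G on the vertex set. Then K (dimension 2) consists of the simplices:

  0-simplices (6): A, B, D, E, F, G
  1-simplices (12): AD, AE, AF, BD, BE, BF, BG, DE, DF, DG, EF, EG
  2-simplices (6): ADE, AEF, BDF, BDG, BEF, DEG

giving chain groups C_0 ≅ Z^6, C_1 ≅ Z^12, C_2 ≅ Z^6.

∂_1: C_1 → C_0 maps an edge to its endpoints' difference, ∂[p,q] = q − p.
The resulting 6×12 matrix has rank 5, and its Smith normal form has invariant factors (1,1,1,1,1).

Boundary ∂_2: C_2 → C_1 sends each 2-simplex [p,q,r] to [q,r] − [p,r] + [p,q]. For instance
  ∂BDF = DF − BF + BD,
  ∂BEF = EF − BF + BE.
As a 12×6 matrix over Z this has rank 6, with invariant factors (1,1,1,1,1,1).

Computing H_k = (kernel of ∂_k) / (image of ∂_{k+1}):

  H_0: rank C_0 − rank ∂_1 = 6 − 5 = 1, and the invariant factors of ∂_1 are all 1, so H_0 ≅ Z.
  H_1: rank ker ∂_1 − rank ∂_2 = (12 − 5) − 6 = 1, and the invariant factors of ∂_2 are all 1, so H_1 ≅ Z.
  H_2: rank ker ∂_2 − rank ∂_3 = (6 − 6) − 0 = 0, and there is no ∂_3, so H_2 ≅ 0.

As a check, the Euler characteristic is 6 − 12 + 6 = 0, which agrees with 1 − 1 + 0 = 0.

H_0 ≅ Z,  H_1 ≅ Z,  H_2 = 0.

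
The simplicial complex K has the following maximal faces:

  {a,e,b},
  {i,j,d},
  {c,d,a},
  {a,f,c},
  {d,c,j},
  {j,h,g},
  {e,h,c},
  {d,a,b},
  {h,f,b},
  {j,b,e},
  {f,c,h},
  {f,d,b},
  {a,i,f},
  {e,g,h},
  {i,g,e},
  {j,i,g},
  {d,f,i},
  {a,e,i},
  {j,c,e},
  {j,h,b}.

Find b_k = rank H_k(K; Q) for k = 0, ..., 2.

Order the vertices as a < b < c < d < e < f < g < h < i < j. Listing each simplex with vertices in this order, K has dimension 2 with simplices:

  0-simplices (10): a, b, c, d, e, f, g, h, i, j
  1-simplices (30): ab, ac, ad, ae, af, ai, bd, be, bf, bh, bj, cd, ce, cf, ch, cj, df, di, dj, eg, eh, ei, ej, fh, fi, gh, gi, gj, hj, ij
  2-simplices (20): abd, abe, acd, acf, aei, afi, bdf, bej, bfh, bhj, cdj, ceh, cej, cfh, dfi, dij, egh, egi, ghj, gij

so the chain groups are C_0 ≅ Z^10, C_1 ≅ Z^30, C_2 ≅ Z^20.

The boundary map ∂_1: C_1 → C_0 is given by ∂[p,q] = [q] − [p]. For instance
  ∂ce = e − c.
This gives a 10×30 integer matrix of rank 9; reducing to Smith normal form yields diagonal entries (1,1,1,1,1,1,1,1,1).

Boundary ∂_2: C_2 → C_1 maps a triangle to the signed sum of its edges. For instance
  ∂egh = gh − eh + eg,
  ∂abe = be − ae + ab.
The resulting 30×20 matrix has rank 20, and its Smith normal form has invariant factors (1,1,1,1,1,1,1,1,1,1,1,1,1,1,1,1,1,1,1,2).

Computing H_k = (kernel of ∂_k) / (image of ∂_{k+1}):

  H_0: rank C_0 − rank ∂_1 = 10 − 9 = 1, and the invariant factors of ∂_1 are all 1, so H_0 ≅ Z.
  H_1: rank ker ∂_1 − rank ∂_2 = (30 − 9) − 20 = 1, and ∂_2 has invariant factor 2 > 1, so H_1 ≅ Z ⊕ Z/2.
  H_2: rank ker ∂_2 − rank ∂_3 = (20 − 20) − 0 = 0, and there is no ∂_3, so H_2 ≅ 0.

Hence the Betti numbers are b_0 = 1, b_1 = 1, b_2 = 0.

b_0 = 1, b_1 = 1, b_2 = 0.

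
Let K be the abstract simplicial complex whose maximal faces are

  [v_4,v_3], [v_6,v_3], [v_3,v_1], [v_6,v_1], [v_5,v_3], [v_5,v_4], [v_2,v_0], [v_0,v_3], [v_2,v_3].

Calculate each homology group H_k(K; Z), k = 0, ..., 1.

Take the total order v_0 < v_1 < v_2 < v_3 < v_4 < v_5 < v_6 on the vertex set. Then K (dimension 1) consists of the simplices:

  0-simplices (7): [v_0], [v_1], [v_2], [v_3], [v_4], [v_5], [v_6]
  1-simplices (9): [v_0,v_2], [v_0,v_3], [v_1,v_3], [v_1,v_6], [v_2,v_3], [v_3,v_4], [v_3,v_5], [v_3,v_6], [v_4,v_5]

Hence C_0 ≅ Z^7, C_1 ≅ Z^9.

Boundary ∂_1: C_1 → C_0 sends each edge [p,q] (with p < q) to q − p. For instance
  ∂[v_1,v_3] = [v_3] − [v_1].
As a 7×9 matrix over Z this has rank 6, with invariant factors (1,1,1,1,1,1).

Reading off H_k = ker ∂_k / im ∂_{k+1}:

  H_0: rank C_0 − rank ∂_1 = 7 − 6 = 1, and the invariant factors of ∂_1 are all 1, so H_0 = Z.
  H_1: rank ker ∂_1 − rank ∂_2 = (9 − 6) − 0 = 3, and there is no ∂_2, so H_1 = Z^3.

H_0 ≅ Z,  H_1 ≅ Z^3.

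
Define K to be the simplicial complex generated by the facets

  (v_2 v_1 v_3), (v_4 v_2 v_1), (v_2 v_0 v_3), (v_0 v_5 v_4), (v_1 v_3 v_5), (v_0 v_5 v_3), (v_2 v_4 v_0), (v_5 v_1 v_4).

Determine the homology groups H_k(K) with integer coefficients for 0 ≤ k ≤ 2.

Fix the vertex order v_0 < v_1 < v_2 < v_3 < v_4 < v_5 and write every simplex with vertices in increasing order. Then dim K = 2 and the simplices of K are:

  0-simplices (6): [v_0], [v_1], [v_2], [v_3], [v_4], [v_5]
  1-simplices (12): [v_0,v_2], [v_0,v_3], [v_0,v_4], [v_0,v_5], [v_1,v_2], [v_1,v_3], [v_1,v_4], [v_1,v_5], [v_2,v_3], [v_2,v_4], [v_3,v_5], [v_4,v_5]
  2-simplices (8): [v_0,v_2,v_3], [v_0,v_2,v_4], [v_0,v_3,v_5], [v_0,v_4,v_5], [v_1,v_2,v_3], [v_1,v_2,v_4], [v_1,v_3,v_5], [v_1,v_4,v_5]

Hence C_0 ≅ Z^6, C_1 ≅ Z^12, C_2 ≅ Z^8.

Boundary ∂_1: C_1 → C_0 maps an edge to its endpoints' difference, ∂[p,q] = q − p.
This gives a 6×12 integer matrix of rank 5; reducing to Smith normal form yields diagonal entries (1,1,1,1,1).

Boundary ∂_2: C_2 → C_1 acts by ∂[p,q,r] = [q,r] − [p,r] + [p,q]. For instance
  ∂[v_0,v_2,v_3] = [v_2,v_3] − [v_0,v_3] + [v_0,v_2],
  ∂[v_1,v_2,v_3] = [v_2,v_3] − [v_1,v_3] + [v_1,v_2].
The 12×8 boundary matrix has rank 7 and Smith normal form diag(1,1,1,1,1,1,1).

Reading off H_k = ker ∂_k / im ∂_{k+1}:

  H_0: rank C_0 − rank ∂_1 = 6 − 5 = 1, and the invariant factors of ∂_1 are all 1, so H_0 = Z.
  H_1: rank ker ∂_1 − rank ∂_2 = (12 − 5) − 7 = 0, and the invariant factors of ∂_2 are all 1, so H_1 = 0.
  H_2: rank ker ∂_2 − rank ∂_3 = (8 − 7) − 0 = 1, and there is no ∂_3, so H_2 = Z.

As a check, the Euler characteristic is 6 − 12 + 8 = 2, which agrees with 1 − 0 + 1 = 2.
(K is a triangulation of the 2-sphere S^2.)

H_0 = Z,  H_1 = 0,  H_2 = Z.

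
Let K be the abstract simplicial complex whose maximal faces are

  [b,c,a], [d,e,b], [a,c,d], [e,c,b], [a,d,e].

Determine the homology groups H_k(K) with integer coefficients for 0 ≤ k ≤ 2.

Order the vertices as a < b < c < d < e. Listing each simplex with vertices in this order, K has dimension 2 with simplices:

  0-simplices (5): a, b, c, d, e
  1-simplices (10): ab, ac, ad, ae, bc, bd, be, cd, ce, de
  2-simplices (5): abc, acd, ade, bce, bde

Hence C_0 ≅ Z^5, C_1 ≅ Z^10, C_2 ≅ Z^5.

∂_1: C_1 → C_0 is given by ∂[p,q] = [q] − [p]. For instance
  ∂bd = d − b.
As a 5×10 matrix over Z this has rank 4, with invariant factors (1,1,1,1).

The boundary map ∂_2: C_2 → C_1 sends each 2-simplex [p,q,r] to [q,r] − [p,r] + [p,q]. For instance
  ∂bde = de − be + bd,
  ∂acd = cd − ad + ac.
This gives a 10×5 integer matrix of rank 5; reducing to Smith normal form yields diagonal entries (1,1,1,1,1).

Computing H_k = (kernel of ∂_k) / (image of ∂_{k+1}):

  H_0: rank C_0 − rank ∂_1 = 5 − 4 = 1, and the invariant factors of ∂_1 are all 1, so H_0 = Z.
  H_1: rank ker ∂_1 − rank ∂_2 = (10 − 4) − 5 = 1, and the invariant factors of ∂_2 are all 1, so H_1 = Z.
  H_2: rank ker ∂_2 − rank ∂_3 = (5 − 5) − 0 = 0, and there is no ∂_3, so H_2 = 0.

H_0 ≅ Z,  H_1 ≅ Z,  H_2 = 0.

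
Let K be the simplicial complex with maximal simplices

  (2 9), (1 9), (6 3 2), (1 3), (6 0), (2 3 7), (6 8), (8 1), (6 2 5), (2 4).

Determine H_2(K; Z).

H_2 = 0.

We work with the vertex ordering 0 < 1 < 2 < 3 < 4 < 5 < 6 < 7 < 8 < 9. The simplices of K, each written with vertices in increasing order, are:

  0-simplices (10): [0], [1], [2], [3], [4], [5], [6], [7], [8], [9]
  1-simplices (14): [0,6], [1,3], [1,8], [1,9], [2,3], [2,4], [2,5], [2,6], [2,7], [2,9], [3,6], [3,7], [5,6], [6,8]
  2-simplices (3): [2,3,6], [2,3,7], [2,5,6]

Hence C_0 ≅ Z^10, C_1 ≅ Z^14, C_2 ≅ Z^3.

Boundary ∂_1: C_1 → C_0 sends each edge [p,q] (with p < q) to q − p. For instance
  ∂[0,6] = [6] − [0].
This gives a 10×14 integer matrix of rank 9; reducing to Smith normal form yields diagonal entries (1,1,1,1,1,1,1,1,1).

Boundary ∂_2: C_2 → C_1 maps a triangle to the signed sum of its edges. For instance
  ∂[2,3,7] = [3,7] − [2,7] + [2,3],
  ∂[2,3,6] = [3,6] − [2,6] + [2,3].
The 14×3 boundary matrix has rank 3 and Smith normal form diag(1,1,1).

Computing H_k = (kernel of ∂_k) / (image of ∂_{k+1}):

  H_2: rank ker ∂_2 − rank ∂_3 = (3 − 3) − 0 = 0, and there is no ∂_3, so H_2 ≅ 0.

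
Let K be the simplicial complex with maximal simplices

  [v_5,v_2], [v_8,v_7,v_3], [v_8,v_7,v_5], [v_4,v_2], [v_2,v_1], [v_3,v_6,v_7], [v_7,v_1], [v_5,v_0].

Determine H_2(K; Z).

H_2 = 0.

Fix the vertex order v_0 < v_1 < v_2 < v_3 < v_4 < v_5 < v_6 < v_7 < v_8 and write every simplex with vertices in increasing order. Then dim K = 2 and the simplices of K are:

  0-simplices (9): [v_0], [v_1], [v_2], [v_3], [v_4], [v_5], [v_6], [v_7], [v_8]
  1-simplices (12): [v_0,v_5], [v_1,v_2], [v_1,v_7], [v_2,v_4], [v_2,v_5], [v_3,v_6], [v_3,v_7], [v_3,v_8], [v_5,v_7], [v_5,v_8], [v_6,v_7], [v_7,v_8]
  2-simplices (3): [v_3,v_6,v_7], [v_3,v_7,v_8], [v_5,v_7,v_8]

so the chain groups are C_0 ≅ Z^9, C_1 ≅ Z^12, C_2 ≅ Z^3.

Boundary ∂_1: C_1 → C_0 maps an edge to its endpoints' difference, ∂[p,q] = q − p.
As a 9×12 matrix over Z this has rank 8, with invariant factors (1,1,1,1,1,1,1,1).

∂_2: C_2 → C_1 acts by ∂[p,q,r] = [q,r] − [p,r] + [p,q]. For instance
  ∂[v_3,v_7,v_8] = [v_7,v_8] − [v_3,v_8] + [v_3,v_7],
  ∂[v_3,v_6,v_7] = [v_6,v_7] − [v_3,v_7] + [v_3,v_6].
The 12×3 boundary matrix has rank 3 and Smith normal form diag(1,1,1).

Now H_k = ker ∂_k / im ∂_{k+1}, so:

  H_2: rank ker ∂_2 − rank ∂_3 = (3 − 3) − 0 = 0, and there is no ∂_3, so H_2 = 0.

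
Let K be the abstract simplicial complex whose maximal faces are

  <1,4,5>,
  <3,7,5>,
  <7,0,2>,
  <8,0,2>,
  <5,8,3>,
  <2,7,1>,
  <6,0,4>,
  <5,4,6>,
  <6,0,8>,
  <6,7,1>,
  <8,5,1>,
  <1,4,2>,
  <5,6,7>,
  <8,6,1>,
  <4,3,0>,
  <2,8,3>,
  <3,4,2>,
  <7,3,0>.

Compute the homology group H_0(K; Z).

Take the total order 0 < 1 < 2 < 3 < 4 < 5 < 6 < 7 < 8 on the vertex set. Then K (dimension 2) consists of the simplices:

  0-simplices (9): [0], [1], [2], [3], [4], [5], [6], [7], [8]
  1-simplices (27): (27 of them)
  2-simplices (18): [0,2,7], [0,2,8], [0,3,4], [0,3,7], [0,4,6], [0,6,8], [1,2,4], [1,2,7], [1,4,5], [1,5,8], [1,6,7], [1,6,8], [2,3,4], [2,3,8], [3,5,7], [3,5,8], [4,5,6], [5,6,7]

giving chain groups C_0 ≅ Z^9, C_1 ≅ Z^27, C_2 ≅ Z^18.

∂_1: C_1 → C_0 is given by ∂[p,q] = [q] − [p].
As a 9×27 matrix over Z this has rank 8, with invariant factors (1,1,1,1,1,1,1,1).

Boundary ∂_2: C_2 → C_1 sends each 2-simplex [p,q,r] to [q,r] − [p,r] + [p,q]. For instance
  ∂[0,4,6] = [4,6] − [0,6] + [0,4],
  ∂[3,5,7] = [5,7] − [3,7] + [3,5].
As a 27×18 matrix over Z this has rank 18, with invariant factors (1,1,1,1,1,1,1,1,1,1,1,1,1,1,1,1,1,2).

Reading off H_k = ker ∂_k / im ∂_{k+1}:

  H_0: rank C_0 − rank ∂_1 = 9 − 8 = 1, and the invariant factors of ∂_1 are all 1, so H_0 = Z.

H_0 = Z.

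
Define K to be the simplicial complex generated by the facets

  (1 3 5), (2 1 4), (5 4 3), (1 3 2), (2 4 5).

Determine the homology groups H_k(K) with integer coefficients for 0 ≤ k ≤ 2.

We work with the vertex ordering 1 < 2 < 3 < 4 < 5. The simplices of K, each written with vertices in increasing order, are:

  0-simplices (5): [1], [2], [3], [4], [5]
  1-simplices (10): [1,2], [1,3], [1,4], [1,5], [2,3], [2,4], [2,5], [3,4], [3,5], [4,5]
  2-simplices (5): [1,2,3], [1,2,4], [1,3,5], [2,4,5], [3,4,5]

so the chain groups are C_0 ≅ Z^5, C_1 ≅ Z^10, C_2 ≅ Z^5.

The boundary map ∂_1: C_1 → C_0 is given by ∂[p,q] = [q] − [p]. For instance
  ∂[3,5] = [5] − [3].
This gives a 5×10 integer matrix of rank 4; reducing to Smith normal form yields diagonal entries (1,1,1,1).

The boundary map ∂_2: C_2 → C_1 acts by ∂[p,q,r] = [q,r] − [p,r] + [p,q]. For instance
  ∂[1,2,4] = [2,4] − [1,4] + [1,2],
  ∂[1,2,3] = [2,3] − [1,3] + [1,2].
As a 10×5 matrix over Z this has rank 5, with invariant factors (1,1,1,1,1).

From H_k ≅ ker(∂_k) / im(∂_{k+1}) we obtain:

  H_0: rank C_0 − rank ∂_1 = 5 − 4 = 1, and the invariant factors of ∂_1 are all 1, so H_0 = Z.
  H_1: rank ker ∂_1 − rank ∂_2 = (10 − 4) − 5 = 1, and the invariant factors of ∂_2 are all 1, so H_1 = Z.
  H_2: rank ker ∂_2 − rank ∂_3 = (5 − 5) − 0 = 0, and there is no ∂_3, so H_2 = 0.

H_0 = Z,  H_1 = Z,  H_2 = 0.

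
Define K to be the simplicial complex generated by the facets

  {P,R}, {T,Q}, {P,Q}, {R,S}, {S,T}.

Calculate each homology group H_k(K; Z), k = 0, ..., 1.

H_0 = Z,  H_1 = Z.

K has 5 vertices, 5 edges.
rank ∂_0 = 0, rank ∂_1 = 4 ⇒ b_0 = 5 − 0 − 4 = 1; all invariant factors of ∂_1 are 1 so no torsion. So H_0 = Z.
rank ∂_1 = 4, rank ∂_2 = 0 ⇒ b_1 = 5 − 4 − 0 = 1. So H_1 = Z.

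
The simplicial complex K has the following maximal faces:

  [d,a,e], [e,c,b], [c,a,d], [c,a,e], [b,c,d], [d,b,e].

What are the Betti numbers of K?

b_0 = 1, b_1 = 0, b_2 = 1.

Fix the vertex order a < b < c < d < e and write every simplex with vertices in increasing order. Then dim K = 2 and the simplices of K are:

  0-simplices (5): a, b, c, d, e
  1-simplices (9): ac, ad, ae, bc, bd, be, cd, ce, de
  2-simplices (6): acd, ace, ade, bcd, bce, bde

Hence C_0 ≅ Z^5, C_1 ≅ Z^9, C_2 ≅ Z^6.

∂_1: C_1 → C_0 is given by ∂[p,q] = [q] − [p]. For instance
  ∂be = e − b.
The 5×9 boundary matrix has rank 4 and Smith normal form diag(1,1,1,1).

Boundary ∂_2: C_2 → C_1 sends each 2-simplex [p,q,r] to [q,r] − [p,r] + [p,q]. For instance
  ∂bce = ce − be + bc,
  ∂bcd = cd − bd + bc.
The 9×6 boundary matrix has rank 5 and Smith normal form diag(1,1,1,1,1).

From H_k ≅ ker(∂_k) / im(∂_{k+1}) we obtain:

  H_0: rank C_0 − rank ∂_1 = 5 − 4 = 1, and the invariant factors of ∂_1 are all 1, so H_0 = Z.
  H_1: rank ker ∂_1 − rank ∂_2 = (9 − 4) − 5 = 0, and the invariant factors of ∂_2 are all 1, so H_1 = 0.
  H_2: rank ker ∂_2 − rank ∂_3 = (6 − 5) − 0 = 1, and there is no ∂_3, so H_2 = Z.

As a check, the Euler characteristic is 5 − 9 + 6 = 2, which agrees with 1 − 0 + 1 = 2.

Hence the Betti numbers are b_0 = 1, b_1 = 0, b_2 = 1.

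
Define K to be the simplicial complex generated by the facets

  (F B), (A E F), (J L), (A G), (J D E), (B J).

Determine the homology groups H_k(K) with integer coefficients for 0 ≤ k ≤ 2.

Order the vertices as A < B < D < E < F < G < J < L. Listing each simplex with vertices in this order, K has dimension 2 with simplices:

  0-simplices (8): A, B, D, E, F, G, J, L
  1-simplices (10): AE, AF, AG, BF, BJ, DE, DJ, EF, EJ, JL
  2-simplices (2): AEF, DEJ

Hence C_0 ≅ Z^8, C_1 ≅ Z^10, C_2 ≅ Z^2.

Boundary ∂_1: C_1 → C_0 maps an edge to its endpoints' difference, ∂[p,q] = q − p. For instance
  ∂AE = E − A.
This gives a 8×10 integer matrix of rank 7; reducing to Smith normal form yields diagonal entries (1,1,1,1,1,1,1).

Boundary ∂_2: C_2 → C_1 acts by ∂[p,q,r] = [q,r] − [p,r] + [p,q]. For instance
  ∂DEJ = EJ − DJ + DE,
  ∂AEF = EF − AF + AE.
This gives a 10×2 integer matrix of rank 2; reducing to Smith normal form yields diagonal entries (1,1).

From H_k ≅ ker(∂_k) / im(∂_{k+1}) we obtain:

  H_0: rank C_0 − rank ∂_1 = 8 − 7 = 1, and the invariant factors of ∂_1 are all 1, so H_0 = Z.
  H_1: rank ker ∂_1 − rank ∂_2 = (10 − 7) − 2 = 1, and the invariant factors of ∂_2 are all 1, so H_1 = Z.
  H_2: rank ker ∂_2 − rank ∂_3 = (2 − 2) − 0 = 0, and there is no ∂_3, so H_2 = 0.

H_0 ≅ Z,  H_1 ≅ Z,  H_2 = 0.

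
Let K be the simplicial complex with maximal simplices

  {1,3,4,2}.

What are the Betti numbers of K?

Take the total order 1 < 2 < 3 < 4 on the vertex set. Then K (dimension 3) consists of the simplices:

  0-simplices (4): [1], [2], [3], [4]
  1-simplices (6): [1,2], [1,3], [1,4], [2,3], [2,4], [3,4]
  2-simplices (4): [1,2,3], [1,2,4], [1,3,4], [2,3,4]
  3-simplices (1): [1,2,3,4]

so the chain groups are C_0 ≅ Z^4, C_1 ≅ Z^6, C_2 ≅ Z^4, C_3 ≅ Z^1.

Boundary ∂_1: C_1 → C_0 is given by ∂[p,q] = [q] − [p].
The resulting 4×6 matrix has rank 3, and its Smith normal form has invariant factors (1,1,1).

The boundary map ∂_2: C_2 → C_1 acts by ∂[p,q,r] = [q,r] − [p,r] + [p,q]. For instance
  ∂[1,2,3] = [2,3] − [1,3] + [1,2],
  ∂[1,3,4] = [3,4] − [1,4] + [1,3].
The 6×4 boundary matrix has rank 3 and Smith normal form diag(1,1,1).

∂_3: C_3 → C_2 sends each 3-simplex σ to the alternating sum Σ_i (−1)^i (σ with its i-th vertex removed). For instance
  ∂[1,2,3,4] = [2,3,4] − [1,3,4] + [1,2,4] − [1,2,3].
As a 4×1 matrix over Z this has rank 1, with invariant factors (1).

Computing H_k = (kernel of ∂_k) / (image of ∂_{k+1}):

  H_0: rank C_0 − rank ∂_1 = 4 − 3 = 1, and the invariant factors of ∂_1 are all 1, so H_0 = Z.
  H_1: rank ker ∂_1 − rank ∂_2 = (6 − 3) − 3 = 0, and the invariant factors of ∂_2 are all 1, so H_1 = 0.
  H_2: rank ker ∂_2 − rank ∂_3 = (4 − 3) − 1 = 0, and the invariant factors of ∂_3 are all 1, so H_2 = 0.
  H_3: rank ker ∂_3 − rank ∂_4 = (1 − 1) − 0 = 0, and there is no ∂_4, so H_3 = 0.

As a check, the Euler characteristic is 4 − 6 + 4 − 1 = 1, which agrees with 1 − 0 + 0 − 0 = 1.
(K is a triangulation of the 3-simplex.)

Hence the Betti numbers are b_0 = 1, b_1 = 0, b_2 = 0, b_3 = 0.

b_0 = 1, b_1 = 0, b_2 = 0, b_3 = 0.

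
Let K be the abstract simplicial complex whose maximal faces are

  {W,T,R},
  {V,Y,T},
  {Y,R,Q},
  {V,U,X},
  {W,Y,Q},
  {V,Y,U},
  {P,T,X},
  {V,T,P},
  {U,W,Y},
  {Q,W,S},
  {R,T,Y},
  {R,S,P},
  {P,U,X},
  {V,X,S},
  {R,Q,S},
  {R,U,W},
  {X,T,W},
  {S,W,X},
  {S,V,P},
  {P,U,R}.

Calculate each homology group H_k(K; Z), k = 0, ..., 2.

H_0 ≅ Z,  H_1 ≅ Z ⊕ Z/2,  H_2 = 0.

Order the vertices as P < Q < R < S < T < U < V < W < X < Y. Listing each simplex with vertices in this order, K has dimension 2 with simplices:

  0-simplices (10): P, Q, R, S, T, U, V, W, X, Y
  1-simplices (30): PR, PS, PT, PU, PV, PX, QR, QS, QW, QY, RS, RT, RU, RW, RY, SV, SW, SX, TV, TW, TX, TY, UV, UW, UX, UY, VX, VY, WX, WY
  2-simplices (20): PRS, PRU, PSV, PTV, PTX, PUX, QRS, QRY, QSW, QWY, RTW, RTY, RUW, SVX, SWX, TVY, TWX, UVX, UVY, UWY

so the chain groups are C_0 ≅ Z^10, C_1 ≅ Z^30, C_2 ≅ Z^20.

Boundary ∂_1: C_1 → C_0 is given by ∂[p,q] = [q] − [p].
The 10×30 boundary matrix has rank 9 and Smith normal form diag(1,1,1,1,1,1,1,1,1).

Boundary ∂_2: C_2 → C_1 maps a triangle to the signed sum of its edges. For instance
  ∂QWY = WY − QY + QW,
  ∂SWX = WX − SX + SW.
This gives a 30×20 integer matrix of rank 20; reducing to Smith normal form yields diagonal entries (1,1,1,1,1,1,1,1,1,1,1,1,1,1,1,1,1,1,1,2).

Now H_k = ker ∂_k / im ∂_{k+1}, so:

  H_0: rank C_0 − rank ∂_1 = 10 − 9 = 1, and the invariant factors of ∂_1 are all 1, so H_0 ≅ Z.
  H_1: rank ker ∂_1 − rank ∂_2 = (30 − 9) − 20 = 1, and ∂_2 has invariant factor 2 > 1, so H_1 ≅ Z ⊕ Z/2.
  H_2: rank ker ∂_2 − rank ∂_3 = (20 − 20) − 0 = 0, and there is no ∂_3, so H_2 ≅ 0.

As a check, the Euler characteristic is 10 − 30 + 20 = 0, which agrees with 1 − 1 + 0 = 0.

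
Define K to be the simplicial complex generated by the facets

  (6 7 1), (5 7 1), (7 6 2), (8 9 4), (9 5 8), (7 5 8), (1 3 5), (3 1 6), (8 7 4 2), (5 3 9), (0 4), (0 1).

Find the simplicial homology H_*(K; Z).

Fix the vertex order 0 < 1 < 2 < 3 < 4 < 5 < 6 < 7 < 8 < 9 and write every simplex with vertices in increasing order. Then dim K = 3 and the simplices of K are:

  0-simplices (10): [0], [1], [2], [3], [4], [5], [6], [7], [8], [9]
  1-simplices (22): [0,1], [0,4], [1,3], [1,5], [1,6], [1,7], [2,4], [2,6], [2,7], [2,8], [3,5], [3,6], [3,9], [4,7], [4,8], [4,9], [5,7], [5,8], [5,9], [6,7], [7,8], [8,9]
  2-simplices (13): [1,3,5], [1,3,6], [1,5,7], [1,6,7], [2,4,7], [2,4,8], [2,6,7], [2,7,8], [3,5,9], [4,7,8], [4,8,9], [5,7,8], [5,8,9]
  3-simplices (1): [2,4,7,8]

so the chain groups are C_0 ≅ Z^10, C_1 ≅ Z^22, C_2 ≅ Z^13, C_3 ≅ Z^1.

Boundary ∂_1: C_1 → C_0 is given by ∂[p,q] = [q] − [p].
This gives a 10×22 integer matrix of rank 9; reducing to Smith normal form yields diagonal entries (1,1,1,1,1,1,1,1,1).

∂_2: C_2 → C_1 sends each 2-simplex [p,q,r] to [q,r] − [p,r] + [p,q]. For instance
  ∂[1,5,7] = [5,7] − [1,7] + [1,5],
  ∂[3,5,9] = [5,9] − [3,9] + [3,5].
As a 22×13 matrix over Z this has rank 12, with invariant factors (1,1,1,1,1,1,1,1,1,1,1,1).

Boundary ∂_3: C_3 → C_2 sends each 3-simplex σ to the alternating sum Σ_i (−1)^i (σ with its i-th vertex removed). For instance
  ∂[2,4,7,8] = [4,7,8] − [2,7,8] + [2,4,8] − [2,4,7].
As a 13×1 matrix over Z this has rank 1, with invariant factors (1).

Computing H_k = (kernel of ∂_k) / (image of ∂_{k+1}):

  H_0: rank C_0 − rank ∂_1 = 10 − 9 = 1, and the invariant factors of ∂_1 are all 1, so H_0 = Z.
  H_1: rank ker ∂_1 − rank ∂_2 = (22 − 9) − 12 = 1, and the invariant factors of ∂_2 are all 1, so H_1 = Z.
  H_2: rank ker ∂_2 − rank ∂_3 = (13 − 12) − 1 = 0, and the invariant factors of ∂_3 are all 1, so H_2 = 0.
  H_3: rank ker ∂_3 − rank ∂_4 = (1 − 1) − 0 = 0, and there is no ∂_4, so H_3 = 0.

As a check, the Euler characteristic is 10 − 22 + 13 − 1 = 0, which agrees with 1 − 1 + 0 − 0 = 0.

H_0 = Z,  H_1 = Z,  H_2 = 0,  H_3 = 0.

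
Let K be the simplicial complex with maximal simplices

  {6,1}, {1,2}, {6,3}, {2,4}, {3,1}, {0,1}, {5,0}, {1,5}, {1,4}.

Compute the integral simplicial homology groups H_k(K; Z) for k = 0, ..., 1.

Fix the vertex order 0 < 1 < 2 < 3 < 4 < 5 < 6 and write every simplex with vertices in increasing order. Then dim K = 1 and the simplices of K are:

  0-simplices (7): [0], [1], [2], [3], [4], [5], [6]
  1-simplices (9): [0,1], [0,5], [1,2], [1,3], [1,4], [1,5], [1,6], [2,4], [3,6]

giving chain groups C_0 ≅ Z^7, C_1 ≅ Z^9.

∂_1: C_1 → C_0 sends each edge [p,q] (with p < q) to q − p.
As a 7×9 matrix over Z this has rank 6, with invariant factors (1,1,1,1,1,1).

Now H_k = ker ∂_k / im ∂_{k+1}, so:

  H_0: rank C_0 − rank ∂_1 = 7 − 6 = 1, and the invariant factors of ∂_1 are all 1, so H_0 ≅ Z.
  H_1: rank ker ∂_1 − rank ∂_2 = (9 − 6) − 0 = 3, and there is no ∂_2, so H_1 ≅ Z^3.

As a check, the Euler characteristic is 7 − 9 = -2, which agrees with 1 − 3 = -2.
(K is a triangulation of a wedge of 3 circles.)

H_0 = Z,  H_1 = Z^3.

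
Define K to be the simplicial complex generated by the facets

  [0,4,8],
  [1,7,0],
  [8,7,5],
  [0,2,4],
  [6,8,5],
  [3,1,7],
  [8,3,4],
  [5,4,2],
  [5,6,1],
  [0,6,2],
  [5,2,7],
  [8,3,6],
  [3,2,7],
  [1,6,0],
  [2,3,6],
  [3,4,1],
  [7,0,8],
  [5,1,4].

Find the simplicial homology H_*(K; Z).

We work with the vertex ordering 0 < 1 < 2 < 3 < 4 < 5 < 6 < 7 < 8. The simplices of K, each written with vertices in increasing order, are:

  0-simplices (9): [0], [1], [2], [3], [4], [5], [6], [7], [8]
  1-simplices (27): (27 of them)
  2-simplices (18): [0,1,6], [0,1,7], [0,2,4], [0,2,6], [0,4,8], [0,7,8], [1,3,4], [1,3,7], [1,4,5], [1,5,6], [2,3,6], [2,3,7], [2,4,5], [2,5,7], [3,4,8], [3,6,8], [5,6,8], [5,7,8]

so the chain groups are C_0 ≅ Z^9, C_1 ≅ Z^27, C_2 ≅ Z^18.

The boundary map ∂_1: C_1 → C_0 sends each edge [p,q] (with p < q) to q − p. For instance
  ∂[4,8] = [8] − [4].
The resulting 9×27 matrix has rank 8, and its Smith normal form has invariant factors (1,1,1,1,1,1,1,1).

The boundary map ∂_2: C_2 → C_1 acts by ∂[p,q,r] = [q,r] − [p,r] + [p,q]. For instance
  ∂[2,3,6] = [3,6] − [2,6] + [2,3],
  ∂[1,3,4] = [3,4] − [1,4] + [1,3].
The resulting 27×18 matrix has rank 17, and its Smith normal form has invariant factors (1,1,1,1,1,1,1,1,1,1,1,1,1,1,1,1,1).

Computing H_k = (kernel of ∂_k) / (image of ∂_{k+1}):

  H_0: rank C_0 − rank ∂_1 = 9 − 8 = 1, and the invariant factors of ∂_1 are all 1, so H_0 ≅ Z.
  H_1: rank ker ∂_1 − rank ∂_2 = (27 − 8) − 17 = 2, and the invariant factors of ∂_2 are all 1, so H_1 ≅ Z^2.
  H_2: rank ker ∂_2 − rank ∂_3 = (18 − 17) − 0 = 1, and there is no ∂_3, so H_2 ≅ Z.

(K is a triangulation of the torus T^2.)

H_0 ≅ Z,  H_1 ≅ Z^2,  H_2 ≅ Z.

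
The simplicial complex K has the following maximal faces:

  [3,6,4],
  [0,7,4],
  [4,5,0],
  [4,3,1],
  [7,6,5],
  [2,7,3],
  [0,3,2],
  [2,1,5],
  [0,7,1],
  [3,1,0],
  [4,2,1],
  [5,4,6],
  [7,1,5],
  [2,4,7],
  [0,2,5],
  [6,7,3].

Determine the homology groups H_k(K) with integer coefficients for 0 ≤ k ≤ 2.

Take the total order 0 < 1 < 2 < 3 < 4 < 5 < 6 < 7 on the vertex set. Then K (dimension 2) consists of the simplices:

  0-simplices (8): [0], [1], [2], [3], [4], [5], [6], [7]
  1-simplices (24): (24 of them)
  2-simplices (16): [0,1,3], [0,1,7], [0,2,3], [0,2,5], [0,4,5], [0,4,7], [1,2,4], [1,2,5], [1,3,4], [1,5,7], [2,3,7], [2,4,7], [3,4,6], [3,6,7], [4,5,6], [5,6,7]

Hence C_0 ≅ Z^8, C_1 ≅ Z^24, C_2 ≅ Z^16.

∂_1: C_1 → C_0 sends each edge [p,q] (with p < q) to q − p.
The 8×24 boundary matrix has rank 7 and Smith normal form diag(1,1,1,1,1,1,1).

The boundary map ∂_2: C_2 → C_1 acts by ∂[p,q,r] = [q,r] − [p,r] + [p,q]. For instance
  ∂[1,2,5] = [2,5] − [1,5] + [1,2],
  ∂[0,4,5] = [4,5] − [0,5] + [0,4].
The 24×16 boundary matrix has rank 15 and Smith normal form diag(1,1,1,1,1,1,1,1,1,1,1,1,1,1,1).

Computing H_k = (kernel of ∂_k) / (image of ∂_{k+1}):

  H_0: rank C_0 − rank ∂_1 = 8 − 7 = 1, and the invariant factors of ∂_1 are all 1, so H_0 = Z.
  H_1: rank ker ∂_1 − rank ∂_2 = (24 − 7) − 15 = 2, and the invariant factors of ∂_2 are all 1, so H_1 = Z^2.
  H_2: rank ker ∂_2 − rank ∂_3 = (16 − 15) − 0 = 1, and there is no ∂_3, so H_2 = Z.

As a check, the Euler characteristic is 8 − 24 + 16 = 0, which agrees with 1 − 2 + 1 = 0.
(K is a triangulation of the torus T^2.)

H_0 ≅ Z,  H_1 ≅ Z^2,  H_2 ≅ Z.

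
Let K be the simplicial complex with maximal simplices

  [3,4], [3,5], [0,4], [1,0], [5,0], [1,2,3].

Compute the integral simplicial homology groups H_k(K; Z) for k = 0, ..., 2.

H_0 = Z,  H_1 = Z^2,  H_2 = 0.

Take the total order 0 < 1 < 2 < 3 < 4 < 5 on the vertex set. Then K (dimension 2) consists of the simplices:

  0-simplices (6): [0], [1], [2], [3], [4], [5]
  1-simplices (8): [0,1], [0,4], [0,5], [1,2], [1,3], [2,3], [3,4], [3,5]
  2-simplices (1): [1,2,3]

so the chain groups are C_0 ≅ Z^6, C_1 ≅ Z^8, C_2 ≅ Z^1.

The boundary map ∂_1: C_1 → C_0 is given by ∂[p,q] = [q] − [p]. For instance
  ∂[1,3] = [3] − [1].
This gives a 6×8 integer matrix of rank 5; reducing to Smith normal form yields diagonal entries (1,1,1,1,1).

The boundary map ∂_2: C_2 → C_1 maps a triangle to the signed sum of its edges. For instance
  ∂[1,2,3] = [2,3] − [1,3] + [1,2].
The 8×1 boundary matrix has rank 1 and Smith normal form diag(1).

From H_k ≅ ker(∂_k) / im(∂_{k+1}) we obtain:

  H_0: rank C_0 − rank ∂_1 = 6 − 5 = 1, and the invariant factors of ∂_1 are all 1, so H_0 ≅ Z.
  H_1: rank ker ∂_1 − rank ∂_2 = (8 − 5) − 1 = 2, and the invariant factors of ∂_2 are all 1, so H_1 ≅ Z^2.
  H_2: rank ker ∂_2 − rank ∂_3 = (1 − 1) − 0 = 0, and there is no ∂_3, so H_2 ≅ 0.

As a check, the Euler characteristic is 6 − 8 + 1 = -1, which agrees with 1 − 2 + 0 = -1.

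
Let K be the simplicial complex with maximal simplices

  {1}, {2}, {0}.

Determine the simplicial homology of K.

Take the total order 0 < 1 < 2 on the vertex set. Then K (dimension 0) consists of the simplices:

  0-simplices (3): [0], [1], [2]

giving chain groups C_0 ≅ Z^3.

From H_k ≅ ker(∂_k) / im(∂_{k+1}) we obtain:

  H_0: rank C_0 − rank ∂_1 = 3 − 0 = 3, and there is no ∂_1, so H_0 ≅ Z^3.

H_0 = Z^3.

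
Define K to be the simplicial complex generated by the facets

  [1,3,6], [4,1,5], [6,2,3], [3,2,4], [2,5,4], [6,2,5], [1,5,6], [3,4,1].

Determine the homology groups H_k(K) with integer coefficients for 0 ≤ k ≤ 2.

H_0 = Z,  H_1 = 0,  H_2 = Z.

Fix the vertex order 1 < 2 < 3 < 4 < 5 < 6 and write every simplex with vertices in increasing order. Then dim K = 2 and the simplices of K are:

  0-simplices (6): [1], [2], [3], [4], [5], [6]
  1-simplices (12): [1,3], [1,4], [1,5], [1,6], [2,3], [2,4], [2,5], [2,6], [3,4], [3,6], [4,5], [5,6]
  2-simplices (8): [1,3,4], [1,3,6], [1,4,5], [1,5,6], [2,3,4], [2,3,6], [2,4,5], [2,5,6]

giving chain groups C_0 ≅ Z^6, C_1 ≅ Z^12, C_2 ≅ Z^8.

Boundary ∂_1: C_1 → C_0 maps an edge to its endpoints' difference, ∂[p,q] = q − p.
This gives a 6×12 integer matrix of rank 5; reducing to Smith normal form yields diagonal entries (1,1,1,1,1).

∂_2: C_2 → C_1 sends each 2-simplex [p,q,r] to [q,r] − [p,r] + [p,q]. For instance
  ∂[2,4,5] = [4,5] − [2,5] + [2,4],
  ∂[2,5,6] = [5,6] − [2,6] + [2,5].
The 12×8 boundary matrix has rank 7 and Smith normal form diag(1,1,1,1,1,1,1).

Reading off H_k = ker ∂_k / im ∂_{k+1}:

  H_0: rank C_0 − rank ∂_1 = 6 − 5 = 1, and the invariant factors of ∂_1 are all 1, so H_0 = Z.
  H_1: rank ker ∂_1 − rank ∂_2 = (12 − 5) − 7 = 0, and the invariant factors of ∂_2 are all 1, so H_1 = 0.
  H_2: rank ker ∂_2 − rank ∂_3 = (8 − 7) − 0 = 1, and there is no ∂_3, so H_2 = Z.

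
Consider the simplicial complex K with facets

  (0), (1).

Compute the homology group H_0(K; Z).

H_0 = Z^2.

Take the total order 0 < 1 on the vertex set. Then K (dimension 0) consists of the simplices:

  0-simplices (2): [0], [1]

Hence C_0 ≅ Z^2.

Reading off H_k = ker ∂_k / im ∂_{k+1}:

  H_0: rank C_0 − rank ∂_1 = 2 − 0 = 2, and there is no ∂_1, so H_0 = Z^2.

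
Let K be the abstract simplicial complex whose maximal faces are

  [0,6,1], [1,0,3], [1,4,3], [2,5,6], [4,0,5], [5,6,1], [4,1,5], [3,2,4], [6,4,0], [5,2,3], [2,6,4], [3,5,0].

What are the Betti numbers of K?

b_0 = 1, b_1 = 0, b_2 = 0.

We work with the vertex ordering 0 < 1 < 2 < 3 < 4 < 5 < 6. The simplices of K, each written with vertices in increasing order, are:

  0-simplices (7): [0], [1], [2], [3], [4], [5], [6]
  1-simplices (18): [0,1], [0,3], [0,4], [0,5], [0,6], [1,3], [1,4], [1,5], [1,6], [2,3], [2,4], [2,5], [2,6], [3,4], [3,5], [4,5], [4,6], [5,6]
  2-simplices (12): [0,1,3], [0,1,6], [0,3,5], [0,4,5], [0,4,6], [1,3,4], [1,4,5], [1,5,6], [2,3,4], [2,3,5], [2,4,6], [2,5,6]

giving chain groups C_0 ≅ Z^7, C_1 ≅ Z^18, C_2 ≅ Z^12.

The boundary map ∂_1: C_1 → C_0 is given by ∂[p,q] = [q] − [p].
The resulting 7×18 matrix has rank 6, and its Smith normal form has invariant factors (1,1,1,1,1,1).

∂_2: C_2 → C_1 acts by ∂[p,q,r] = [q,r] − [p,r] + [p,q]. For instance
  ∂[2,3,5] = [3,5] − [2,5] + [2,3],
  ∂[0,1,3] = [1,3] − [0,3] + [0,1].
This gives a 18×12 integer matrix of rank 12; reducing to Smith normal form yields diagonal entries (1,1,1,1,1,1,1,1,1,1,1,2).

Reading off H_k = ker ∂_k / im ∂_{k+1}:

  H_0: rank C_0 − rank ∂_1 = 7 − 6 = 1, and the invariant factors of ∂_1 are all 1, so H_0 = Z.
  H_1: rank ker ∂_1 − rank ∂_2 = (18 − 6) − 12 = 0, and ∂_2 has invariant factor 2 > 1, so H_1 = Z/2.
  H_2: rank ker ∂_2 − rank ∂_3 = (12 − 12) − 0 = 0, and there is no ∂_3, so H_2 = 0.

Hence the Betti numbers are b_0 = 1, b_1 = 0, b_2 = 0.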